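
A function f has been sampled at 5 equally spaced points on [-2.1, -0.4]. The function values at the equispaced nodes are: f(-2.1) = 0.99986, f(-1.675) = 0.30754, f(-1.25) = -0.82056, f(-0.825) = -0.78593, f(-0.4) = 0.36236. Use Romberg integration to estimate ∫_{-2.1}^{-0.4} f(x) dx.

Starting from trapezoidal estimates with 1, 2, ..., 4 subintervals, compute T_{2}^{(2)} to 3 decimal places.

-0.295

T_{0}^{(0)} (trapezoid, 1 panel, h=1.7000): 1.15789
T_{1}^{(0)} (trapezoid, 2 panels, h=0.8500): -0.11853
T_{2}^{(0)} (trapezoid, 4 panels, h=0.4250): -0.26258
T_{1}^{(1)} = -0.11853 + (-0.11853 − 1.15789)/3 = -0.54400
T_{2}^{(1)} = -0.26258 + (-0.26258 − (-0.11853))/3 = -0.31060
T_{2}^{(2)} = -0.31060 + (-0.31060 − (-0.54400))/15 = -0.29504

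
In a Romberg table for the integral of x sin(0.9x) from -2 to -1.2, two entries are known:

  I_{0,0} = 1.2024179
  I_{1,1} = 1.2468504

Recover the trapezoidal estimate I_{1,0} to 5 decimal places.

1.23574

From I_{1,1} = (4·I_{1,0} − I_{0,0})/3, solve for I_{1,0}:
4·I_{1,0} = 3·1.2468504 + 1.2024179 = 4.9429691
I_{1,0} = 1.2357423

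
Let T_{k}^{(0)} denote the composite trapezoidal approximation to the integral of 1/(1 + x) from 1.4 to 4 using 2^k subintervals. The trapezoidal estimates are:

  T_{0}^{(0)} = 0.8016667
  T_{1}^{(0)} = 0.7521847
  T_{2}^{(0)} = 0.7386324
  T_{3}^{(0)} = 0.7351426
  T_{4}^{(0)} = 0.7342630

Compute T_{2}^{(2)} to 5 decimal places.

Richardson extrapolation on the trapezoidal column (denominator 4−1=3):
T_{1}^{(1)} = 0.7521847 + (0.7521847 − 0.8016667)/3 = 0.7356907
T_{2}^{(1)} = (4·0.7386324 − 0.7521847) / 3 = 0.7341150
T_{2}^{(2)} = (16·0.7341150 − 0.7356907) / 15 = 0.7340100
(Column j=1 coincides with Simpson's rule on the same nodes.)

0.73401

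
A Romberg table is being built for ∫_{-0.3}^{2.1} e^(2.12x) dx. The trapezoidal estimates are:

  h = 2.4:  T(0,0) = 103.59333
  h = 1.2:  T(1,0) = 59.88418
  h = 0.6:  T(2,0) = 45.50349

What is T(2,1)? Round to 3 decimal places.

T(2,1) = 45.50349 + (45.50349 − 59.88418)/3 = 40.70993

40.710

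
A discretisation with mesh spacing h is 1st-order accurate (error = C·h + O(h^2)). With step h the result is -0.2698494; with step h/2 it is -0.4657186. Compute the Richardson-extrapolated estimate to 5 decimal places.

The leading error scales as h; refining by a factor of 2 reduces it by 2^1 = 2.
Extrapolated value = (2·A(h/2) − A(h)) / (2 − 1)
= (2·(-0.4657186) − (-0.2698494)) / 1
= -0.6615878 / 1 = -0.6615878

-0.66159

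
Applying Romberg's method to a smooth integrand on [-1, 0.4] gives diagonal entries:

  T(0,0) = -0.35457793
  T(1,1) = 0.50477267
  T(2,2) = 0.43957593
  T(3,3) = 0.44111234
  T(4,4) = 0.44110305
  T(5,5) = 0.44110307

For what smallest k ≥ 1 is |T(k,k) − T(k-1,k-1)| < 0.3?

|T(1,1) − T(0,0)| = 0.85935060 ≥ 0.3
|T(2,2) − T(1,1)| = 0.06519674 < 0.3

k = 2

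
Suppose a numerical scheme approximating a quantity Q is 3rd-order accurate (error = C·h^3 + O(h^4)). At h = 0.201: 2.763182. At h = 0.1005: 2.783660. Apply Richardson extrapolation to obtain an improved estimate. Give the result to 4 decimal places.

The leading error scales as h^3; refining by a factor of 2 reduces it by 2^3 = 8.
Extrapolated value = (8·A(h/2) − A(h)) / (8 − 1)
= (8·2.783660 − 2.763182) / 7
= 19.506098 / 7 = 2.786585

2.7866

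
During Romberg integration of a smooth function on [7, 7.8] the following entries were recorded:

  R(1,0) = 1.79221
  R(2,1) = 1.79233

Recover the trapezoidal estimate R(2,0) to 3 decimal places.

From R(2,1) = (4·R(2,0) − R(1,0))/3, solve for R(2,0):
4·R(2,0) = 3·1.79233 + 1.79221 = 7.16920
R(2,0) = 1.79230

1.792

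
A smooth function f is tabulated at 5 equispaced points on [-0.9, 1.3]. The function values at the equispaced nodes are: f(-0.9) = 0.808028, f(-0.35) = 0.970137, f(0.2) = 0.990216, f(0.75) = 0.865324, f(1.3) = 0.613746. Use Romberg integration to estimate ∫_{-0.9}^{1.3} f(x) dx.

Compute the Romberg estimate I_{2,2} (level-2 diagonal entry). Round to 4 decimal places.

1.9695

I_{0,0} (trapezoid, 1 panel, h=2.2000): 1.563951
I_{1,0} (trapezoid, 2 panels, h=1.1000): 1.871213
I_{2,0} (trapezoid, 4 panels, h=0.5500): 1.945110
I_{1,1} = 1.871213 + (1.871213 − 1.563951)/3 = 1.973634
I_{2,1} = 1.945110 + (1.945110 − 1.871213)/3 = 1.969742
I_{2,2} = 1.969742 + (1.969742 − 1.973634)/15 = 1.969483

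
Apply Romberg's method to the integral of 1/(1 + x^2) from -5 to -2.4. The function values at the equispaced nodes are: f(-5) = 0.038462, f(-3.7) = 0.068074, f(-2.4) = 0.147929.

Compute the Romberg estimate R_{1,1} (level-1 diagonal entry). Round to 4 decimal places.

0.1988

R_{0,0} (trapezoid, 1 panel, h=2.6000): 0.242308
R_{1,0} (trapezoid, 2 panels, h=1.3000): 0.209650
R_{1,1} = 0.209650 + (0.209650 − 0.242308)/3 = 0.198764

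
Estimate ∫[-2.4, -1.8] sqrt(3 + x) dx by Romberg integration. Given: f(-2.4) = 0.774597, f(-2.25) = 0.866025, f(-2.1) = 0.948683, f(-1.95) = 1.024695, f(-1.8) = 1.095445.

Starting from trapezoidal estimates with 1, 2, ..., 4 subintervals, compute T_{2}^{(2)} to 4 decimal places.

T_{0}^{(0)} (trapezoid, 1 panel, h=0.6000): 0.561013
T_{1}^{(0)} (trapezoid, 2 panels, h=0.3000): 0.565111
T_{2}^{(0)} (trapezoid, 4 panels, h=0.1500): 0.566164
T_{1}^{(1)} = 0.565111 + (0.565111 − 0.561013)/3 = 0.566477
T_{2}^{(1)} = 0.566164 + (0.566164 − 0.565111)/3 = 0.566515
T_{2}^{(2)} = 0.566515 + (0.566515 − 0.566477)/15 = 0.566518

0.5665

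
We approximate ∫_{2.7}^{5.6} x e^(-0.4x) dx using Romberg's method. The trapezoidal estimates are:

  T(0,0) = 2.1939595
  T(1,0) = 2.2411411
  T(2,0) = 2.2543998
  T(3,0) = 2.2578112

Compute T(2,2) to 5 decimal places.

T(1,1) = (4·2.2411411 − 2.1939595) / 3 = 2.2568683
T(2,1) = (4·2.2543998 − 2.2411411) / 3 = 2.2588194
T(2,2) = (16·2.2588194 − 2.2568683) / 15 = 2.2589495

2.25895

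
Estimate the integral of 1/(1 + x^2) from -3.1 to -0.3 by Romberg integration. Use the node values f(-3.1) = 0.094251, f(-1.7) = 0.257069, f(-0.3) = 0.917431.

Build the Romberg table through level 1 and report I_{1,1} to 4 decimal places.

I_{0,0} (trapezoid, 1 panel, h=2.8000): 1.416355
I_{1,0} (trapezoid, 2 panels, h=1.4000): 1.068074
I_{1,1} = 1.068074 + (1.068074 − 1.416355)/3 = 0.951980

0.9520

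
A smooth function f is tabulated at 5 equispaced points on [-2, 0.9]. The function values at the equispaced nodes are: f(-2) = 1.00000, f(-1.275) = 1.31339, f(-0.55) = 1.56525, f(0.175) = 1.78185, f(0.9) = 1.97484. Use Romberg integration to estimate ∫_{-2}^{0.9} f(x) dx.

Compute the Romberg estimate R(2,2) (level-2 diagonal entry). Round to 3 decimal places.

R(0,0) (trapezoid, 1 panel, h=2.9000): 4.31352
R(1,0) (trapezoid, 2 panels, h=1.4500): 4.42637
R(2,0) (trapezoid, 4 panels, h=0.7250): 4.45723
R(1,1) = 4.42637 + (4.42637 − 4.31352)/3 = 4.46399
R(2,1) = 4.45723 + (4.45723 − 4.42637)/3 = 4.46752
R(2,2) = 4.46752 + (4.46752 − 4.46399)/15 = 4.46776

4.468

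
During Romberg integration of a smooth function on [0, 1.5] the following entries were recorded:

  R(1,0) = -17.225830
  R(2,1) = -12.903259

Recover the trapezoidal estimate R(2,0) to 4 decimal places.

From R(2,1) = (4·R(2,0) − R(1,0))/3, solve for R(2,0):
4·R(2,0) = 3·(-12.903259) + (-17.225830) = -55.935607
R(2,0) = -13.983902

-13.9839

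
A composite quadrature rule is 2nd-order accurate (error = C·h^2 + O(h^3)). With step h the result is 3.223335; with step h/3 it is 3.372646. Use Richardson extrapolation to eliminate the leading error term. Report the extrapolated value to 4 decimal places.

3.3913

Extrapolated value = (9·A(h/3) − A(h)) / (9 − 1)
= (9·3.372646 − 3.223335) / 8
= 27.130479 / 8 = 3.391310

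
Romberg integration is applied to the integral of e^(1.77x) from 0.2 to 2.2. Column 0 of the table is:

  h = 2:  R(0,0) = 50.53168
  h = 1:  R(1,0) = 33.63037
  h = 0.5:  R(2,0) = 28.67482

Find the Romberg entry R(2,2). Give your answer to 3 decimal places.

Richardson extrapolation on the trapezoidal column (denominator 4−1=3):
R(1,1) = (4·33.63037 − 50.53168) / 3 = 27.99660
R(2,1) = 28.67482 + (28.67482 − 33.63037)/3 = 27.02297
R(2,2) = 27.02297 + (27.02297 − 27.99660)/15 = 26.95806

26.958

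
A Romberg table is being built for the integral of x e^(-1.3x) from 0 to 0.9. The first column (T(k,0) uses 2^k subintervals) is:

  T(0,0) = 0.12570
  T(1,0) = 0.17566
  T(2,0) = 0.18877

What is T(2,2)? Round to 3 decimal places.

Richardson extrapolation on the trapezoidal column (denominator 4−1=3):
T(1,1) = (4·0.17566 − 0.12570) / 3 = 0.19231
T(2,1) = (4·0.18877 − 0.17566) / 3 = 0.19314
T(2,2) = (16·0.19314 − 0.19231) / 15 = 0.19320
(Column j=1 coincides with Simpson's rule on the same nodes.)

0.193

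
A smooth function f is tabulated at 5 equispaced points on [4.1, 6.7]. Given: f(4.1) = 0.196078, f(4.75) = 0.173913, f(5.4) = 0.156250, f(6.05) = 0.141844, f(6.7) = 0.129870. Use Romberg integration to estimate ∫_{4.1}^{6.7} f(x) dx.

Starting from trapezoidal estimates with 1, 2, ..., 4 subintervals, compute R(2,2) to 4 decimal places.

R(0,0) (trapezoid, 1 panel, h=2.6000): 0.423732
R(1,0) (trapezoid, 2 panels, h=1.3000): 0.414991
R(2,0) (trapezoid, 4 panels, h=0.6500): 0.412738
R(1,1) = 0.414991 + (0.414991 − 0.423732)/3 = 0.412077
R(2,1) = 0.412738 + (0.412738 − 0.414991)/3 = 0.411987
R(2,2) = 0.411987 + (0.411987 − 0.412077)/15 = 0.411981

0.4120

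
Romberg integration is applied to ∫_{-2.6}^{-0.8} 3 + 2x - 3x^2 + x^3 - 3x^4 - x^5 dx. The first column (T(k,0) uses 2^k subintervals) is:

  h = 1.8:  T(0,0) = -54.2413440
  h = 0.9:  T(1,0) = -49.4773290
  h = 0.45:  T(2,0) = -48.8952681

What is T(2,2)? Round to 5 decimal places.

-48.75538

Richardson extrapolation on the trapezoidal column (denominator 4−1=3):
T(1,1) = (4·(-49.4773290) − (-54.2413440)) / 3 = -47.8893240
T(2,1) = -48.8952681 + (-48.8952681 − (-49.4773290))/3 = -48.7012478
T(2,2) = -48.7012478 + (-48.7012478 − (-47.8893240))/15 = -48.7553761
(Column j=1 coincides with Simpson's rule on the same nodes.)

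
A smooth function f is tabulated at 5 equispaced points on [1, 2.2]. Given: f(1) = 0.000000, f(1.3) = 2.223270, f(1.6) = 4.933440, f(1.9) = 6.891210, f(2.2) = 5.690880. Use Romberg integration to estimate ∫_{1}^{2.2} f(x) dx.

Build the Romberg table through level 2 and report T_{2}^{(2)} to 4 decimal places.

5.2093

T_{0}^{(0)} (trapezoid, 1 panel, h=1.2000): 3.414528
T_{1}^{(0)} (trapezoid, 2 panels, h=0.6000): 4.667328
T_{2}^{(0)} (trapezoid, 4 panels, h=0.3000): 5.068008
T_{1}^{(1)} = 4.667328 + (4.667328 − 3.414528)/3 = 5.084928
T_{2}^{(1)} = 5.068008 + (5.068008 − 4.667328)/3 = 5.201568
T_{2}^{(2)} = 5.201568 + (5.201568 − 5.084928)/15 = 5.209344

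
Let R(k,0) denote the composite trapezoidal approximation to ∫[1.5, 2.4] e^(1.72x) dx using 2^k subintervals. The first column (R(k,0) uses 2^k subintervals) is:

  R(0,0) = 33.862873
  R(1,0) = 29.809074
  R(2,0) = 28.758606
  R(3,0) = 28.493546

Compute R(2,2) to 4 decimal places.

28.4052

R(1,1) = (4·29.809074 − 33.862873) / 3 = 28.457808
R(2,1) = 28.758606 + (28.758606 − 29.809074)/3 = 28.408450
R(2,2) = (16·28.408450 − 28.457808) / 15 = 28.405159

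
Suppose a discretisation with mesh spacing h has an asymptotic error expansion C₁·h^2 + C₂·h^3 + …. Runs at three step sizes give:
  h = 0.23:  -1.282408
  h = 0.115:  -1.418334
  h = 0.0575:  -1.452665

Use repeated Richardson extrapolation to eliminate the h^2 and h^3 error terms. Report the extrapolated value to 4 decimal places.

First eliminate the h^2 term (factor 2^2 = 4):
  B₁ = (4·(-1.418334) − (-1.282408))/3 = -1.463643
  B₂ = (4·(-1.452665) − (-1.418334))/3 = -1.464109
Then eliminate the h^3 term (factor 2^3 = 8):
  (8·(-1.464109) − (-1.463643))/7 = -1.464176

-1.4642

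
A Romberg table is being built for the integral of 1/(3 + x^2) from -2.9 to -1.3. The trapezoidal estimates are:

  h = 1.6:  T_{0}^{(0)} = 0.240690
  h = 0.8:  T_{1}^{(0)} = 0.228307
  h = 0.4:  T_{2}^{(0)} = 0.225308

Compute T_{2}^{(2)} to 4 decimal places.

Richardson extrapolation on the trapezoidal column (denominator 4−1=3):
T_{1}^{(1)} = 0.228307 + (0.228307 − 0.240690)/3 = 0.224179
T_{2}^{(1)} = 0.225308 + (0.225308 − 0.228307)/3 = 0.224308
T_{2}^{(2)} = (16·0.224308 − 0.224179) / 15 = 0.224317
(Column j=1 coincides with Simpson's rule on the same nodes.)

0.2243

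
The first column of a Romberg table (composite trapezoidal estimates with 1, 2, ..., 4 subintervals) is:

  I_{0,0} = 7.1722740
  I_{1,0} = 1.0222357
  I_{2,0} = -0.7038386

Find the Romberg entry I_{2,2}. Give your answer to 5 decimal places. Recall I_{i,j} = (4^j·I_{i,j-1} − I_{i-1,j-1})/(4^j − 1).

Richardson extrapolation on the trapezoidal column (denominator 4−1=3):
I_{1,1} = (4·1.0222357 − 7.1722740) / 3 = -1.0277771
I_{2,1} = (4·(-0.7038386) − 1.0222357) / 3 = -1.2791967
I_{2,2} = -1.2791967 + (-1.2791967 − (-1.0277771))/15 = -1.2959580

-1.29596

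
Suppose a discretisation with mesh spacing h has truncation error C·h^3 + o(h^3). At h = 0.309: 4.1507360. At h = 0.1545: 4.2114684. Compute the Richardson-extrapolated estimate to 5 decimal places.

Extrapolated value = (8·A(h/2) − A(h)) / (8 − 1)
= (8·4.2114684 − 4.1507360) / 7
= 29.5410112 / 7 = 4.2201445

4.22014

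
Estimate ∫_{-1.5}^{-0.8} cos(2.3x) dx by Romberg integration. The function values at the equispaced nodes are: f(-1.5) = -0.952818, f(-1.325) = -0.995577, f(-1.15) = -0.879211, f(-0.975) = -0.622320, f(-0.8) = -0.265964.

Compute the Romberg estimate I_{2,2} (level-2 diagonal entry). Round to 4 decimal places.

-0.5511

I_{0,0} (trapezoid, 1 panel, h=0.7000): -0.426574
I_{1,0} (trapezoid, 2 panels, h=0.3500): -0.521011
I_{2,0} (trapezoid, 4 panels, h=0.1750): -0.543637
I_{1,1} = -0.521011 + (-0.521011 − (-0.426574))/3 = -0.552490
I_{2,1} = -0.543637 + (-0.543637 − (-0.521011))/3 = -0.551179
I_{2,2} = -0.551179 + (-0.551179 − (-0.552490))/15 = -0.551092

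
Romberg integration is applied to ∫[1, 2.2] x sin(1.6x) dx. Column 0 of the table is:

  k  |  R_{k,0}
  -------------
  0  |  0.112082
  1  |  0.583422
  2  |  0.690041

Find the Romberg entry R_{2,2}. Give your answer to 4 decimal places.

Richardson extrapolation on the trapezoidal column (denominator 4−1=3):
R_{1,1} = (4·0.583422 − 0.112082) / 3 = 0.740535
R_{2,1} = 0.690041 + (0.690041 − 0.583422)/3 = 0.725581
R_{2,2} = (16·0.725581 − 0.740535) / 15 = 0.724584

0.7246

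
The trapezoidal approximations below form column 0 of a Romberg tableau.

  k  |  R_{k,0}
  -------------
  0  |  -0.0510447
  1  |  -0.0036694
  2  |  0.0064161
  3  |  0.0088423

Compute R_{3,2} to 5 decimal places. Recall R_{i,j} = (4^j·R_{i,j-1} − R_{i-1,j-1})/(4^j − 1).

R_{2,1} = 0.0064161 + (0.0064161 − (-0.0036694))/3 = 0.0097779
R_{3,1} = 0.0088423 + (0.0088423 − 0.0064161)/3 = 0.0096510
R_{3,2} = 0.0096510 + (0.0096510 − 0.0097779)/15 = 0.0096425

0.00964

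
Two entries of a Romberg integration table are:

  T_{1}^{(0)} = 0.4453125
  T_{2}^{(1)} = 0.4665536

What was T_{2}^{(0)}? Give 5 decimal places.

From T_{2}^{(1)} = (4·T_{2}^{(0)} − T_{1}^{(0)})/3, solve for T_{2}^{(0)}:
4·T_{2}^{(0)} = 3·0.4665536 + 0.4453125 = 1.8449733
T_{2}^{(0)} = 0.4612433

0.46124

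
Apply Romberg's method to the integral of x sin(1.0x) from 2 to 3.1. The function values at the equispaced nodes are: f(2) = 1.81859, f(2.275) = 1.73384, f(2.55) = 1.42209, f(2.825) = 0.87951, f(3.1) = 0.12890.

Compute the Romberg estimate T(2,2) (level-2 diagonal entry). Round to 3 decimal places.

1.397

T(0,0) (trapezoid, 1 panel, h=1.1000): 1.07112
T(1,0) (trapezoid, 2 panels, h=0.5500): 1.31771
T(2,0) (trapezoid, 4 panels, h=0.2750): 1.37753
T(1,1) = 1.31771 + (1.31771 − 1.07112)/3 = 1.39991
T(2,1) = 1.37753 + (1.37753 − 1.31771)/3 = 1.39747
T(2,2) = 1.39747 + (1.39747 − 1.39991)/15 = 1.39731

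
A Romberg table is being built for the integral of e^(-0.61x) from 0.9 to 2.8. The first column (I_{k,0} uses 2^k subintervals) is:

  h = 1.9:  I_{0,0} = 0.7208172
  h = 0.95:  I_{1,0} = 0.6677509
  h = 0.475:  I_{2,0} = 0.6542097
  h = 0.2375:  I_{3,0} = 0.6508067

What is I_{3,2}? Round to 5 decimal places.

Richardson extrapolation on the trapezoidal column (denominator 4−1=3):
I_{2,1} = (4·0.6542097 − 0.6677509) / 3 = 0.6496960
I_{3,1} = 0.6508067 + (0.6508067 − 0.6542097)/3 = 0.6496724
I_{3,2} = 0.6496724 + (0.6496724 − 0.6496960)/15 = 0.6496708

0.64967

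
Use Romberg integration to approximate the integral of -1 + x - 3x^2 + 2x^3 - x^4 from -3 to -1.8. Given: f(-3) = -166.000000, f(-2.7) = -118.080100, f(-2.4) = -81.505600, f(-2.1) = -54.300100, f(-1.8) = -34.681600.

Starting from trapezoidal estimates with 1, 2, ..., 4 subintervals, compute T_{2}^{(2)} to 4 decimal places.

-105.3201

T_{0}^{(0)} (trapezoid, 1 panel, h=1.2000): -120.408960
T_{1}^{(0)} (trapezoid, 2 panels, h=0.6000): -109.107840
T_{2}^{(0)} (trapezoid, 4 panels, h=0.3000): -106.267980
T_{1}^{(1)} = -109.107840 + (-109.107840 − (-120.408960))/3 = -105.340800
T_{2}^{(1)} = -106.267980 + (-106.267980 − (-109.107840))/3 = -105.321360
T_{2}^{(2)} = -105.321360 + (-105.321360 − (-105.340800))/15 = -105.320064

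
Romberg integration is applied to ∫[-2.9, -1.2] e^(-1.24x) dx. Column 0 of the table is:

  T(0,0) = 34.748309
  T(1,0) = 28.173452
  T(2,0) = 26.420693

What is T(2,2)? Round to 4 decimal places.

T(1,1) = (4·28.173452 − 34.748309) / 3 = 25.981833
T(2,1) = (4·26.420693 − 28.173452) / 3 = 25.836440
T(2,2) = 25.836440 + (25.836440 − 25.981833)/15 = 25.826747
(Column j=1 coincides with Simpson's rule on the same nodes.)

25.8267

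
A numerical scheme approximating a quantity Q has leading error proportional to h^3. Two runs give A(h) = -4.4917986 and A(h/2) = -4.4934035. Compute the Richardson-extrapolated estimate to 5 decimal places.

-4.49363

The leading error scales as h^3; refining by a factor of 2 reduces it by 2^3 = 8.
Extrapolated value = (8·A(h/2) − A(h)) / (8 − 1)
= (8·(-4.4934035) − (-4.4917986)) / 7
= -31.4554294 / 7 = -4.4936328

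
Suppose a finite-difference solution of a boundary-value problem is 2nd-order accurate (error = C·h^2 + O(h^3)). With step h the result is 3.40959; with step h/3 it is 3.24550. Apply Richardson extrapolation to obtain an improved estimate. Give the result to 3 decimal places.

3.225

The leading error scales as h^2; refining by a factor of 3 reduces it by 3^2 = 9.
Extrapolated value = (9·A(h/3) − A(h)) / (9 − 1)
= (9·3.24550 − 3.40959) / 8
= 25.79991 / 8 = 3.22499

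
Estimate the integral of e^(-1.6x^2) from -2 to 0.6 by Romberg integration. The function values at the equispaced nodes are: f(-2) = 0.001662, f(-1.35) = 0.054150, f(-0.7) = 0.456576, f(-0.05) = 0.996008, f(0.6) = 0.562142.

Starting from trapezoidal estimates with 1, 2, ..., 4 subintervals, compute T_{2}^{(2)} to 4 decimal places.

1.2431

T_{0}^{(0)} (trapezoid, 1 panel, h=2.6000): 0.732945
T_{1}^{(0)} (trapezoid, 2 panels, h=1.3000): 0.960021
T_{2}^{(0)} (trapezoid, 4 panels, h=0.6500): 1.162613
T_{1}^{(1)} = 0.960021 + (0.960021 − 0.732945)/3 = 1.035713
T_{2}^{(1)} = 1.162613 + (1.162613 − 0.960021)/3 = 1.230144
T_{2}^{(2)} = 1.230144 + (1.230144 − 1.035713)/15 = 1.243106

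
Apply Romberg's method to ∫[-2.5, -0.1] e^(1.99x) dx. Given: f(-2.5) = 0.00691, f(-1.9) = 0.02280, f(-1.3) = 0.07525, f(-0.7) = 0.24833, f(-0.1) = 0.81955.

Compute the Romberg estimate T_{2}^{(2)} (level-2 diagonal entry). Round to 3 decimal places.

T_{0}^{(0)} (trapezoid, 1 panel, h=2.4000): 0.99175
T_{1}^{(0)} (trapezoid, 2 panels, h=1.2000): 0.58618
T_{2}^{(0)} (trapezoid, 4 panels, h=0.6000): 0.45577
T_{1}^{(1)} = 0.58618 + (0.58618 − 0.99175)/3 = 0.45099
T_{2}^{(1)} = 0.45577 + (0.45577 − 0.58618)/3 = 0.41230
T_{2}^{(2)} = 0.41230 + (0.41230 − 0.45099)/15 = 0.40972

0.410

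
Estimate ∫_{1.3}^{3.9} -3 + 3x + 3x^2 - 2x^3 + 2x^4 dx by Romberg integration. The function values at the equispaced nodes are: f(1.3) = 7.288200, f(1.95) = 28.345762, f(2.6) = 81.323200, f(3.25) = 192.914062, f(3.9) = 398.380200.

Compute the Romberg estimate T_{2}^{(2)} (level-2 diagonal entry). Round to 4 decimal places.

314.7696

T_{0}^{(0)} (trapezoid, 1 panel, h=2.6000): 527.368920
T_{1}^{(0)} (trapezoid, 2 panels, h=1.3000): 369.404620
T_{2}^{(0)} (trapezoid, 4 panels, h=0.6500): 328.521196
T_{1}^{(1)} = 369.404620 + (369.404620 − 527.368920)/3 = 316.749853
T_{2}^{(1)} = 328.521196 + (328.521196 − 369.404620)/3 = 314.893388
T_{2}^{(2)} = 314.893388 + (314.893388 − 316.749853)/15 = 314.769624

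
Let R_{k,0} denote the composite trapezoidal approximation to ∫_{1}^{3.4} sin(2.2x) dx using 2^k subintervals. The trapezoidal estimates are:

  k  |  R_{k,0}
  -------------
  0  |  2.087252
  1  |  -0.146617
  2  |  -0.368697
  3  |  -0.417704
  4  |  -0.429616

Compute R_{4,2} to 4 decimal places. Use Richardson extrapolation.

Richardson extrapolation on the trapezoidal column (denominator 4−1=3):
R_{3,1} = -0.417704 + (-0.417704 − (-0.368697))/3 = -0.434040
R_{4,1} = -0.429616 + (-0.429616 − (-0.417704))/3 = -0.433587
R_{4,2} = -0.433587 + (-0.433587 − (-0.434040))/15 = -0.433557

-0.4336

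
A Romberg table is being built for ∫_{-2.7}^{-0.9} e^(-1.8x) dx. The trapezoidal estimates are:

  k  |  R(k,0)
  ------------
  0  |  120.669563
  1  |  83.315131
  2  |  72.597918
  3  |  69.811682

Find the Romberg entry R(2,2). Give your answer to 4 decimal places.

68.9030

R(1,1) = (4·83.315131 − 120.669563) / 3 = 70.863654
R(2,1) = 72.597918 + (72.597918 − 83.315131)/3 = 69.025514
R(2,2) = (16·69.025514 − 70.863654) / 15 = 68.902971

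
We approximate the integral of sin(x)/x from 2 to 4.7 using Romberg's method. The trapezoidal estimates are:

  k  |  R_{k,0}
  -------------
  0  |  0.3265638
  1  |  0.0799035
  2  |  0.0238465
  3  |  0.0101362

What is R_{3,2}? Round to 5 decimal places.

R_{2,1} = 0.0238465 + (0.0238465 − 0.0799035)/3 = 0.0051608
R_{3,1} = (4·0.0101362 − 0.0238465) / 3 = 0.0055661
R_{3,2} = (16·0.0055661 − 0.0051608) / 15 = 0.0055931

0.00559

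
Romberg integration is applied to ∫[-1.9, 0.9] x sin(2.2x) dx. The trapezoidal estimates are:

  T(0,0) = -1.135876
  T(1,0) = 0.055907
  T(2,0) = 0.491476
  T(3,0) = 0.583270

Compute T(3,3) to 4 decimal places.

0.6118

Richardson extrapolation on the trapezoidal column (denominator 4−1=3):
T(1,1) = 0.055907 + (0.055907 − (-1.135876))/3 = 0.453168
T(2,1) = (4·0.491476 − 0.055907) / 3 = 0.636666
T(3,1) = (4·0.583270 − 0.491476) / 3 = 0.613868
T(2,2) = 0.636666 + (0.636666 − 0.453168)/15 = 0.648899
T(3,2) = (16·0.613868 − 0.636666) / 15 = 0.612348
T(3,3) = (64·0.612348 − 0.648899) / 63 = 0.611768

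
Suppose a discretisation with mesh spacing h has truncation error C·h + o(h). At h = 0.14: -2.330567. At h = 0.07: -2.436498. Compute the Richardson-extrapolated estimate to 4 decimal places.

The leading error scales as h; refining by a factor of 2 reduces it by 2^1 = 2.
Extrapolated value = (2·A(h/2) − A(h)) / (2 − 1)
= (2·(-2.436498) − (-2.330567)) / 1
= -2.542429 / 1 = -2.542429

-2.5424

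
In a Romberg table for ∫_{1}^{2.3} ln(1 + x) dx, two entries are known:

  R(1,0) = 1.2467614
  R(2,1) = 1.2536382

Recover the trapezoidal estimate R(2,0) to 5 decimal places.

1.25192

From R(2,1) = (4·R(2,0) − R(1,0))/3, solve for R(2,0):
4·R(2,0) = 3·1.2536382 + 1.2467614 = 5.0076760
R(2,0) = 1.2519190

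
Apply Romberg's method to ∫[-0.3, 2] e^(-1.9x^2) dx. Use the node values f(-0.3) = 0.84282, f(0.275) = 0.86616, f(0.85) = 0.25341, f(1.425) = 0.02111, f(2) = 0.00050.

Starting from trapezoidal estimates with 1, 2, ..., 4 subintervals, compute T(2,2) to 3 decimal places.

0.954

T(0,0) (trapezoid, 1 panel, h=2.3000): 0.96982
T(1,0) (trapezoid, 2 panels, h=1.1500): 0.77633
T(2,0) (trapezoid, 4 panels, h=0.5750): 0.89835
T(1,1) = 0.77633 + (0.77633 − 0.96982)/3 = 0.71183
T(2,1) = 0.89835 + (0.89835 − 0.77633)/3 = 0.93902
T(2,2) = 0.93902 + (0.93902 − 0.71183)/15 = 0.95417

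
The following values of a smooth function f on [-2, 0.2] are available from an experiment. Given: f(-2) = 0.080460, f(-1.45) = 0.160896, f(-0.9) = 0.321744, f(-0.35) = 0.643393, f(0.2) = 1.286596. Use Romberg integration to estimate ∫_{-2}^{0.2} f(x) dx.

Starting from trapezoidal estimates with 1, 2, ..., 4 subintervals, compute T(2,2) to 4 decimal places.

0.9574

T(0,0) (trapezoid, 1 panel, h=2.2000): 1.503762
T(1,0) (trapezoid, 2 panels, h=1.1000): 1.105799
T(2,0) (trapezoid, 4 panels, h=0.5500): 0.995259
T(1,1) = 1.105799 + (1.105799 − 1.503762)/3 = 0.973145
T(2,1) = 0.995259 + (0.995259 − 1.105799)/3 = 0.958412
T(2,2) = 0.958412 + (0.958412 − 0.973145)/15 = 0.957430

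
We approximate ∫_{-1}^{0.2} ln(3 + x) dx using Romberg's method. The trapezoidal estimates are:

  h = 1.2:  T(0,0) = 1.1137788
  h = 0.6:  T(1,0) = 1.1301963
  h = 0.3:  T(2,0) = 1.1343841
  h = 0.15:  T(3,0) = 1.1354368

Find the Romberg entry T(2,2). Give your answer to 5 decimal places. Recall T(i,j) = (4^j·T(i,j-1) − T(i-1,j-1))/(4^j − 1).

1.13579

Richardson extrapolation on the trapezoidal column (denominator 4−1=3):
T(1,1) = (4·1.1301963 − 1.1137788) / 3 = 1.1356688
T(2,1) = 1.1343841 + (1.1343841 − 1.1301963)/3 = 1.1357800
T(2,2) = 1.1357800 + (1.1357800 − 1.1356688)/15 = 1.1357874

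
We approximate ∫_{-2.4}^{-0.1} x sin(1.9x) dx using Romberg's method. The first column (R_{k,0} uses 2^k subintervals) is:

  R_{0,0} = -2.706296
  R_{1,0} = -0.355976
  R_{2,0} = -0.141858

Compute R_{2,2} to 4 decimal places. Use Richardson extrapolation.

-0.1037

R_{1,1} = (4·(-0.355976) − (-2.706296)) / 3 = 0.427464
R_{2,1} = -0.141858 + (-0.141858 − (-0.355976))/3 = -0.070485
R_{2,2} = (16·(-0.070485) − 0.427464) / 15 = -0.103682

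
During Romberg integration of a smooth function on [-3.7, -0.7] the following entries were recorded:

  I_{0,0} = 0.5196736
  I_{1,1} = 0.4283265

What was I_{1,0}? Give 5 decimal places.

0.45116

From I_{1,1} = (4·I_{1,0} − I_{0,0})/3, solve for I_{1,0}:
4·I_{1,0} = 3·0.4283265 + 0.5196736 = 1.8046531
I_{1,0} = 0.4511633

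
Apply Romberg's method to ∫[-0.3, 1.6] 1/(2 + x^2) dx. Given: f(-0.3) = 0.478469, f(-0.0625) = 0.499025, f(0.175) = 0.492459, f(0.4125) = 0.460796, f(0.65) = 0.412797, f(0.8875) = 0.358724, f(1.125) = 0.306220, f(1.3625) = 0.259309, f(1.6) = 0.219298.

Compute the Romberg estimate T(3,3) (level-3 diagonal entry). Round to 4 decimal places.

T(0,0) (trapezoid, 1 panel, h=1.9000): 0.662879
T(1,0) (trapezoid, 2 panels, h=0.9500): 0.723596
T(2,0) (trapezoid, 4 panels, h=0.4750): 0.741171
T(3,0) (trapezoid, 8 panels, h=0.2375): 0.745326
T(1,1) = 0.723596 + (0.723596 − 0.662879)/3 = 0.743835
T(2,1) = 0.741171 + (0.741171 − 0.723596)/3 = 0.747029
T(3,1) = 0.745326 + (0.745326 − 0.741171)/3 = 0.746711
T(2,2) = 0.747029 + (0.747029 − 0.743835)/15 = 0.747242
T(3,2) = 0.746711 + (0.746711 − 0.747029)/15 = 0.746690
T(3,3) = 0.746690 + (0.746690 − 0.747242)/63 = 0.746681

0.7467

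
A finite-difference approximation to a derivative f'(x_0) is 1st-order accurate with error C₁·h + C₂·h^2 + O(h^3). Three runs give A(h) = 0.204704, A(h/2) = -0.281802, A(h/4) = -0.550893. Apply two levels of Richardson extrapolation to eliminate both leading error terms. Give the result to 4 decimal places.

First eliminate the h term (factor 2^1 = 2):
  B₁ = (2·(-0.281802) − 0.204704)/1 = -0.768308
  B₂ = (2·(-0.550893) − (-0.281802))/1 = -0.819984
Then eliminate the h^2 term (factor 2^2 = 4):
  (4·(-0.819984) − (-0.768308))/3 = -0.837209

-0.8372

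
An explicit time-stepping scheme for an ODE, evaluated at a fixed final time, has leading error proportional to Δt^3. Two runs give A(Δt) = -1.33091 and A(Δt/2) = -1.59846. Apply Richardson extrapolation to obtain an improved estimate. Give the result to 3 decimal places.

-1.637

The leading error scales as Δt^3; refining by a factor of 2 reduces it by 2^3 = 8.
Extrapolated value = (8·A(Δt/2) − A(Δt)) / (8 − 1)
= (8·(-1.59846) − (-1.33091)) / 7
= -11.45677 / 7 = -1.63668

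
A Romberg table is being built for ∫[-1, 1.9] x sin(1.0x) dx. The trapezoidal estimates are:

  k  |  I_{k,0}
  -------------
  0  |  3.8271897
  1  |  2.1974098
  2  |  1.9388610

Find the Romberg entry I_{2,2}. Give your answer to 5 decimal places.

Richardson extrapolation on the trapezoidal column (denominator 4−1=3):
I_{1,1} = (4·2.1974098 − 3.8271897) / 3 = 1.6541498
I_{2,1} = (4·1.9388610 − 2.1974098) / 3 = 1.8526781
I_{2,2} = (16·1.8526781 − 1.6541498) / 15 = 1.8659133

1.86591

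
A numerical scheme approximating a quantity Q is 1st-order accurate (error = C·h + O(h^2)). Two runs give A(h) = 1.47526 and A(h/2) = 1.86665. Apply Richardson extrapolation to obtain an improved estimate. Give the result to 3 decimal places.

2.258

Extrapolated value = (2·A(h/2) − A(h)) / (2 − 1)
= (2·1.86665 − 1.47526) / 1
= 2.25804 / 1 = 2.25804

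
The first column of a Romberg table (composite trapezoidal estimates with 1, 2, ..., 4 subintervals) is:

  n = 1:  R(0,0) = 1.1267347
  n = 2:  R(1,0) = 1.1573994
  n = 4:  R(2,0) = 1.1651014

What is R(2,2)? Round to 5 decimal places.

R(1,1) = (4·1.1573994 − 1.1267347) / 3 = 1.1676210
R(2,1) = 1.1651014 + (1.1651014 − 1.1573994)/3 = 1.1676687
R(2,2) = 1.1676687 + (1.1676687 − 1.1676210)/15 = 1.1676719

1.16767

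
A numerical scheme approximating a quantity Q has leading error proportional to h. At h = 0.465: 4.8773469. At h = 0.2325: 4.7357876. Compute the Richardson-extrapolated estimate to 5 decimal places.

The leading error scales as h; refining by a factor of 2 reduces it by 2^1 = 2.
Extrapolated value = (2·A(h/2) − A(h)) / (2 − 1)
= (2·4.7357876 − 4.8773469) / 1
= 4.5942283 / 1 = 4.5942283

4.59423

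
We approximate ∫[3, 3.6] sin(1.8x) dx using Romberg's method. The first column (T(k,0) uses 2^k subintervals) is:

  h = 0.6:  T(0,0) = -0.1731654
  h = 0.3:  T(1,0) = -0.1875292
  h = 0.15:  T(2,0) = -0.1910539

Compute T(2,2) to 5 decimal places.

Richardson extrapolation on the trapezoidal column (denominator 4−1=3):
T(1,1) = -0.1875292 + (-0.1875292 − (-0.1731654))/3 = -0.1923171
T(2,1) = (4·(-0.1910539) − (-0.1875292)) / 3 = -0.1922288
T(2,2) = -0.1922288 + (-0.1922288 − (-0.1923171))/15 = -0.1922229

-0.19222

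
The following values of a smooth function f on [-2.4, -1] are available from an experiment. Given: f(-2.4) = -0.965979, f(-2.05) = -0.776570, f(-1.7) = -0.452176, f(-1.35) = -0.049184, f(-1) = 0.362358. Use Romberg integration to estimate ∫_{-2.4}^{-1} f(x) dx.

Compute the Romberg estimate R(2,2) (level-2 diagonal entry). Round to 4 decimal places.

-0.5612

R(0,0) (trapezoid, 1 panel, h=1.4000): -0.422535
R(1,0) (trapezoid, 2 panels, h=0.7000): -0.527791
R(2,0) (trapezoid, 4 panels, h=0.3500): -0.552909
R(1,1) = -0.527791 + (-0.527791 − (-0.422535))/3 = -0.562876
R(2,1) = -0.552909 + (-0.552909 − (-0.527791))/3 = -0.561282
R(2,2) = -0.561282 + (-0.561282 − (-0.562876))/15 = -0.561176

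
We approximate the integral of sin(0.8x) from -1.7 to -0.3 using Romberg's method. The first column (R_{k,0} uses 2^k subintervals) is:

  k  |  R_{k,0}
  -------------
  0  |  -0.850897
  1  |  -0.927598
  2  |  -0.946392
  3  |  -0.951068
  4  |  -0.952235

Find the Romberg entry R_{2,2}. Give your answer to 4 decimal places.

-0.9526

R_{1,1} = -0.927598 + (-0.927598 − (-0.850897))/3 = -0.953165
R_{2,1} = (4·(-0.946392) − (-0.927598)) / 3 = -0.952657
R_{2,2} = -0.952657 + (-0.952657 − (-0.953165))/15 = -0.952623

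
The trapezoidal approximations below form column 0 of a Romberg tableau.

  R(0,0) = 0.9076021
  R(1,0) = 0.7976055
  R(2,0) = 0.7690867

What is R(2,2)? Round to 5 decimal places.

R(1,1) = (4·0.7976055 − 0.9076021) / 3 = 0.7609400
R(2,1) = 0.7690867 + (0.7690867 − 0.7976055)/3 = 0.7595804
R(2,2) = (16·0.7595804 − 0.7609400) / 15 = 0.7594898

0.75949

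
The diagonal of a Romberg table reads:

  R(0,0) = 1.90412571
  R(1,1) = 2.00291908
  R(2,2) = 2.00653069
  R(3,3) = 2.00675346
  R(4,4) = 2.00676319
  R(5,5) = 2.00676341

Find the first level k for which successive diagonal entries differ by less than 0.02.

|R(1,1) − R(0,0)| = 0.09879337 ≥ 0.02
|R(2,2) − R(1,1)| = 0.00361161 < 0.02

k = 2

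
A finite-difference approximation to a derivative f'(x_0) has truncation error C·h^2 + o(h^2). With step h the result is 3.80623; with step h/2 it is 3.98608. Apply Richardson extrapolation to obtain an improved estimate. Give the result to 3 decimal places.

The leading error scales as h^2; refining by a factor of 2 reduces it by 2^2 = 4.
Extrapolated value = (4·A(h/2) − A(h)) / (4 − 1)
= (4·3.98608 − 3.80623) / 3
= 12.13809 / 3 = 4.04603

4.046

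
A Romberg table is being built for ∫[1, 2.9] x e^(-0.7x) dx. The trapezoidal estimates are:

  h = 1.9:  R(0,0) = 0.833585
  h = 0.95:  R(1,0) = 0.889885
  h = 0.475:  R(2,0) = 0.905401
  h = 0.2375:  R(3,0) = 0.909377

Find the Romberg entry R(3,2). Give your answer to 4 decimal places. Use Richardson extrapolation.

0.9107

Richardson extrapolation on the trapezoidal column (denominator 4−1=3):
R(2,1) = 0.905401 + (0.905401 − 0.889885)/3 = 0.910573
R(3,1) = (4·0.909377 − 0.905401) / 3 = 0.910702
R(3,2) = 0.910702 + (0.910702 − 0.910573)/15 = 0.910711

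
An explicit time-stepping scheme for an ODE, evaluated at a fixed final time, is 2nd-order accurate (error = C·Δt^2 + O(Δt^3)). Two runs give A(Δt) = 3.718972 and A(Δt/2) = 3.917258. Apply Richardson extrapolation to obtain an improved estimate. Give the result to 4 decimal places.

Extrapolated value = (4·A(Δt/2) − A(Δt)) / (4 − 1)
= (4·3.917258 − 3.718972) / 3
= 11.950060 / 3 = 3.983353

3.9834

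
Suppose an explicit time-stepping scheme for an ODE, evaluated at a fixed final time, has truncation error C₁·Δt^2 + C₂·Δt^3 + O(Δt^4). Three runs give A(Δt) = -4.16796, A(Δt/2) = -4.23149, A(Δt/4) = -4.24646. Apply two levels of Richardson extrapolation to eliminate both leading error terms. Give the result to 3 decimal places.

-4.251

First eliminate the Δt^2 term (factor 2^2 = 4):
  B₁ = (4·(-4.23149) − (-4.16796))/3 = -4.25267
  B₂ = (4·(-4.24646) − (-4.23149))/3 = -4.25145
Then eliminate the Δt^3 term (factor 2^3 = 8):
  (8·(-4.25145) − (-4.25267))/7 = -4.25128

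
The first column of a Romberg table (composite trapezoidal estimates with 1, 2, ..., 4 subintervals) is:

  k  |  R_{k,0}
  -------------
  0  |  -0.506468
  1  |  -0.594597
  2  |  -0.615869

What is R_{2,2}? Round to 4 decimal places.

Richardson extrapolation on the trapezoidal column (denominator 4−1=3):
R_{1,1} = (4·(-0.594597) − (-0.506468)) / 3 = -0.623973
R_{2,1} = -0.615869 + (-0.615869 − (-0.594597))/3 = -0.622960
R_{2,2} = (16·(-0.622960) − (-0.623973)) / 15 = -0.622892
(Column j=1 coincides with Simpson's rule on the same nodes.)

-0.6229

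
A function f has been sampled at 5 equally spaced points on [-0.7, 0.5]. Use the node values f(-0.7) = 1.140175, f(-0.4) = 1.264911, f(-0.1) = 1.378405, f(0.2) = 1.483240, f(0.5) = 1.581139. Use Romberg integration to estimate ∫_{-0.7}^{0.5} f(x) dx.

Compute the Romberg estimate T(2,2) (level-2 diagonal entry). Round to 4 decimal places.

T(0,0) (trapezoid, 1 panel, h=1.2000): 1.632788
T(1,0) (trapezoid, 2 panels, h=0.6000): 1.643437
T(2,0) (trapezoid, 4 panels, h=0.3000): 1.646164
T(1,1) = 1.643437 + (1.643437 − 1.632788)/3 = 1.646987
T(2,1) = 1.646164 + (1.646164 − 1.643437)/3 = 1.647073
T(2,2) = 1.647073 + (1.647073 − 1.646987)/15 = 1.647079

1.6471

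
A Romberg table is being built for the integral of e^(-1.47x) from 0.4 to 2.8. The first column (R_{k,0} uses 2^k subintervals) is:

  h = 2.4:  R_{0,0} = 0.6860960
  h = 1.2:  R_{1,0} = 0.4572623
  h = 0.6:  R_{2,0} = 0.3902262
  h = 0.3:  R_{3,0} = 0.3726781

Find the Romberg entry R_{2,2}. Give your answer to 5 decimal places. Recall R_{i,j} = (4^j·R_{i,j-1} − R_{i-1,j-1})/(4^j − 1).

Richardson extrapolation on the trapezoidal column (denominator 4−1=3):
R_{1,1} = (4·0.4572623 − 0.6860960) / 3 = 0.3809844
R_{2,1} = 0.3902262 + (0.3902262 − 0.4572623)/3 = 0.3678808
R_{2,2} = (16·0.3678808 − 0.3809844) / 15 = 0.3670072

0.36701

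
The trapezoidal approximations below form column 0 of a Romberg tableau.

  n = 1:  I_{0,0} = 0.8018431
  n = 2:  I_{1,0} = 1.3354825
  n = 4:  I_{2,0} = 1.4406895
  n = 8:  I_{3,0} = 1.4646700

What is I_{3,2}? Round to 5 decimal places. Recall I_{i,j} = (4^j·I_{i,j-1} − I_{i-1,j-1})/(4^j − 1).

1.47246

Richardson extrapolation on the trapezoidal column (denominator 4−1=3):
I_{2,1} = 1.4406895 + (1.4406895 − 1.3354825)/3 = 1.4757585
I_{3,1} = 1.4646700 + (1.4646700 − 1.4406895)/3 = 1.4726635
I_{3,2} = 1.4726635 + (1.4726635 − 1.4757585)/15 = 1.4724572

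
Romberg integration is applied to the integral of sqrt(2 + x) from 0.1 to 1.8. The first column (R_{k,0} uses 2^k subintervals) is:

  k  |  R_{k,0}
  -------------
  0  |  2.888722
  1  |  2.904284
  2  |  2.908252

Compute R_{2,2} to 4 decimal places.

2.9096

Richardson extrapolation on the trapezoidal column (denominator 4−1=3):
R_{1,1} = (4·2.904284 − 2.888722) / 3 = 2.909471
R_{2,1} = 2.908252 + (2.908252 − 2.904284)/3 = 2.909575
R_{2,2} = 2.909575 + (2.909575 − 2.909471)/15 = 2.909582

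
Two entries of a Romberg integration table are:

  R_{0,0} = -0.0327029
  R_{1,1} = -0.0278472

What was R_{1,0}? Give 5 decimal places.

From R_{1,1} = (4·R_{1,0} − R_{0,0})/3, solve for R_{1,0}:
4·R_{1,0} = 3·(-0.0278472) + (-0.0327029) = -0.1162445
R_{1,0} = -0.0290611

-0.02906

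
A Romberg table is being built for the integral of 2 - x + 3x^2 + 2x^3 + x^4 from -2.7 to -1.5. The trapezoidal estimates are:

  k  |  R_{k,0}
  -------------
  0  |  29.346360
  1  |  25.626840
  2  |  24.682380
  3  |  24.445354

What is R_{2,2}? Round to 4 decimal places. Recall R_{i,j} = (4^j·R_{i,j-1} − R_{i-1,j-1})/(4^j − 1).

R_{1,1} = 25.626840 + (25.626840 − 29.346360)/3 = 24.387000
R_{2,1} = (4·24.682380 − 25.626840) / 3 = 24.367560
R_{2,2} = 24.367560 + (24.367560 − 24.387000)/15 = 24.366264

24.3663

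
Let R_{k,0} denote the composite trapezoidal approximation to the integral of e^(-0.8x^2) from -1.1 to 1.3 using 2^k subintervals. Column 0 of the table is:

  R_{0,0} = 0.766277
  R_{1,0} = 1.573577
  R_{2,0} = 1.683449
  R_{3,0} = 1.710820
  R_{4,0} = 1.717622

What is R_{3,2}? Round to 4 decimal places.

1.7199

Richardson extrapolation on the trapezoidal column (denominator 4−1=3):
R_{2,1} = (4·1.683449 − 1.573577) / 3 = 1.720073
R_{3,1} = (4·1.710820 − 1.683449) / 3 = 1.719944
R_{3,2} = (16·1.719944 − 1.720073) / 15 = 1.719935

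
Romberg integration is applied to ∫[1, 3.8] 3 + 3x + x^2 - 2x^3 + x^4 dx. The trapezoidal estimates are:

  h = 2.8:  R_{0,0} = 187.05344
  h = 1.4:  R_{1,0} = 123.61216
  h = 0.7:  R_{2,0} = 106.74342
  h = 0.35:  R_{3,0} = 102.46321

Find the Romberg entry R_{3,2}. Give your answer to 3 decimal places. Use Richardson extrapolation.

Richardson extrapolation on the trapezoidal column (denominator 4−1=3):
R_{2,1} = (4·106.74342 − 123.61216) / 3 = 101.12051
R_{3,1} = (4·102.46321 − 106.74342) / 3 = 101.03647
R_{3,2} = 101.03647 + (101.03647 − 101.12051)/15 = 101.03087

101.031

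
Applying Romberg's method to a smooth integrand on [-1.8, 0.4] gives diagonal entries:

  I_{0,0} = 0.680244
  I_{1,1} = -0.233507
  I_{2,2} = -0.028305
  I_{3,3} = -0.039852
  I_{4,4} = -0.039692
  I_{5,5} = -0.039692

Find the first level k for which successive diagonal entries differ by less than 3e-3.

|I_{1,1} − I_{0,0}| = 0.913751 ≥ 3e-3
|I_{2,2} − I_{1,1}| = 0.205202 ≥ 3e-3
|I_{3,3} − I_{2,2}| = 0.011547 ≥ 3e-3
|I_{4,4} − I_{3,3}| = 0.000160 < 3e-3

k = 4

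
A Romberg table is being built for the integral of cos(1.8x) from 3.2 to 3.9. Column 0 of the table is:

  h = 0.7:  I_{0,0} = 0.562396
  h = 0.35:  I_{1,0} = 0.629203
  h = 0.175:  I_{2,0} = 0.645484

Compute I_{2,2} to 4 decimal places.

I_{1,1} = 0.629203 + (0.629203 − 0.562396)/3 = 0.651472
I_{2,1} = (4·0.645484 − 0.629203) / 3 = 0.650911
I_{2,2} = 0.650911 + (0.650911 − 0.651472)/15 = 0.650874

0.6509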